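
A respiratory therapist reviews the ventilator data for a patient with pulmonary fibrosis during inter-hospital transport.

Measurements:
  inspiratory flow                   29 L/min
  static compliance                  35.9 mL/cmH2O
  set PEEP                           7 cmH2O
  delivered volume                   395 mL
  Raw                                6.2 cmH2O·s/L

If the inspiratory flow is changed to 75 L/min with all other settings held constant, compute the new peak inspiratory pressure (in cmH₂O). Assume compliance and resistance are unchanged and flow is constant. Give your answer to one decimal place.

25.8

Flow: 29 L/min ÷ 60 = 0.4833 L/s.
New flow: 75 L/min ÷ 60 = 1.25 L/s.
PIP = Vt/C + R·V̇ + PEEP (constant-flow equation of motion).
Only the resistive term changes: ΔPIP = R × ΔV̇ = 6.2 × (1.25 − 0.4833) = 6.2 × 0.7667 = 4.754 cmH2O.
Original PIP = 395/35.9 + 6.2×0.4833 + 7 = 20.999 cmH2O; new PIP = 20.999 + (4.754) = 25.753 cmH2O.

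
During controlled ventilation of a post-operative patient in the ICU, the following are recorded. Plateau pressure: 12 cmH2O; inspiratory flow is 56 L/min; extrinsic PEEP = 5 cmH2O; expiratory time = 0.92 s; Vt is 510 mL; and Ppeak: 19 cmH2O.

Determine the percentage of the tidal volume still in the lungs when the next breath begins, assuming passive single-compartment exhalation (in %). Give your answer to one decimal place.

Flow: 56 L/min ÷ 60 = 0.9333 L/s.
R = (PIP − Pplat)/V̇ = (19 − 12) / 0.9333 = 7.0/0.9333 = 7.5 cmH2O·s/L.
C = Vt/(Pplat − PEEP) = 510.0 / (12 − 5) = 510.0/7.0 = 72.857 mL/cmH2O.
τ = R × C = 7.5 × 0.07286 L/cmH2O = 0.5465 s.
Fraction remaining at end-expiration = e^(−Te/τ) = e^(−0.92/0.5465) = 0.1857 → 18.57%.

18.6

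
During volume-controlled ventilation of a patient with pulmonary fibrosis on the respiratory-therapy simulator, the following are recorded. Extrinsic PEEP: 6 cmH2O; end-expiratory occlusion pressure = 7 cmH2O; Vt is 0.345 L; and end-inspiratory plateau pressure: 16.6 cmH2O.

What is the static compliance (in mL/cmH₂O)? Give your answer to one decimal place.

35.9

End-expiratory occlusion gives total PEEP = 7 cmH2O (intrinsic PEEP = 7 − 6 = 1). Use total PEEP for the elastic gradient.
Cstat = Vt / (Pplat − PEEPtotal) = 345 / (16.6 − 7) = 345 / 9.6 = 35.938 mL/cmH2O.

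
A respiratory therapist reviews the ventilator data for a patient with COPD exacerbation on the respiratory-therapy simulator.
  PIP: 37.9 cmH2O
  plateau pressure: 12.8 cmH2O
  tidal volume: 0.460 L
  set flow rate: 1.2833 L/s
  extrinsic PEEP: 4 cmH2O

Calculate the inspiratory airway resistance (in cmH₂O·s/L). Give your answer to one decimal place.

19.6

Raw = (PIP − Pplat) / flow = (37.9 − 12.8) / 1.2833 = 25.1 / 1.2833 = 19.559 cmH2O·s/L.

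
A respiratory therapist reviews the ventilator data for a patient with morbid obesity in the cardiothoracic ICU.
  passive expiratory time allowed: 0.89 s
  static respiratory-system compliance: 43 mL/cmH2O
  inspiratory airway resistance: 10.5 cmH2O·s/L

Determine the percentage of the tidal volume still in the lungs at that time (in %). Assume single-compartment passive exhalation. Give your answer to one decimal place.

13.9

τ = R × C = 10.5 × 43 mL/cmH2O = 10.5 × 0.043 L/cmH2O = 0.4515 s.
Passive exhalation: V(t)/V₀ = e^(−t/τ) = e^(−0.89/0.4515) = 0.1393.
Fraction remaining = 0.1393 → 13.93%.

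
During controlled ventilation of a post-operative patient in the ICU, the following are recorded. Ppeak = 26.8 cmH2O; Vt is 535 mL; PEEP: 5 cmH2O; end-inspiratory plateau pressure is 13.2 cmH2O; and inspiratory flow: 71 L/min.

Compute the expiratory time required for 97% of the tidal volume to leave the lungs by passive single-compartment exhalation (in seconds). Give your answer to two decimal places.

2.63

Flow: 71 L/min ÷ 60 = 1.1833 L/s.
R = (PIP − Pplat)/V̇ = (26.8 − 13.2) / 1.1833 = 13.6/1.1833 = 11.493 cmH2O·s/L.
C = Vt/(Pplat − PEEP) = 535.0 / (13.2 − 5) = 535.0/8.2 = 65.244 mL/cmH2O.
τ = R × C = 11.493 × 0.06524 L/cmH2O = 0.7498 s.
t = −τ·ln(1 − 0.97) = −0.7498·ln(0.03) = 2.629 s.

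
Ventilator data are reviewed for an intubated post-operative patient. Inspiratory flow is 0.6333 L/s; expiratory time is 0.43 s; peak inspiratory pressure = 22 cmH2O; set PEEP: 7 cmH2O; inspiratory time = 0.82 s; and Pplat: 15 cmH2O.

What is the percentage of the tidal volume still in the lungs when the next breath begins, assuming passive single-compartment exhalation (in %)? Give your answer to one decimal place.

54.9

Vt = flow × Ti = 0.6333 L/s × 0.82 s × 1000 mL/L = 519.31 mL.
R = (PIP − Pplat)/V̇ = (22 − 15) / 0.6333 = 7.0/0.6333 = 11.053 cmH2O·s/L.
C = Vt/(Pplat − PEEP) = 519.31 / (15 − 7) = 519.31/8.0 = 64.914 mL/cmH2O.
τ = R × C = 11.053 × 0.06491 L/cmH2O = 0.7175 s.
Fraction remaining at end-expiration = e^(−Te/τ) = e^(−0.43/0.7175) = 0.5492 → 54.92%.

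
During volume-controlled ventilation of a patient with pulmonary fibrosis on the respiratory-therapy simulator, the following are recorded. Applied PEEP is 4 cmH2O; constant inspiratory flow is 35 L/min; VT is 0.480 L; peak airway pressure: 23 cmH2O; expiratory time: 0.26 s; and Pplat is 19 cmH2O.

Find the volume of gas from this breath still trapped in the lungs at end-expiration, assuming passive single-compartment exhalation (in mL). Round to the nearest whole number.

147

Flow: 35 L/min ÷ 60 = 0.5833 L/s.
R = (PIP − Pplat)/V̇ = (23 − 19) / 0.5833 = 4.0/0.5833 = 6.858 cmH2O·s/L.
C = Vt/(Pplat − PEEP) = 480.0 / (19 − 4) = 480.0/15.0 = 32.0 mL/cmH2O.
τ = R × C = 6.858 × 0.032 L/cmH2O = 0.2195 s.
Fraction remaining = e^(−Te/τ) = e^(−0.26/0.2195) = 0.3059.
Trapped volume = 480.0 × 0.3059 = 146.83 mL.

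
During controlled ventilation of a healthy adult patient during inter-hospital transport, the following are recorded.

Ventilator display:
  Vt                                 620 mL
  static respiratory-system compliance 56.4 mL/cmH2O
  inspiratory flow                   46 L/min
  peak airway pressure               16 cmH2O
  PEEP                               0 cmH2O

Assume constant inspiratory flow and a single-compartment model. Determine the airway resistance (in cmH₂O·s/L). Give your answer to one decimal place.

Flow: 46 L/min ÷ 60 = 0.7667 L/s.
Equation of motion (constant flow): PIP = Vt/C + R·V̇ + PEEP.
R·V̇ = PIP − Vt/C − PEEP = 16 − 620/56.4 − 0 = 16 − 10.993 − 0 = 5.007 cmH2O.
R = 5.007 / 0.7667 = 6.531 cmH2O·s/L.

6.5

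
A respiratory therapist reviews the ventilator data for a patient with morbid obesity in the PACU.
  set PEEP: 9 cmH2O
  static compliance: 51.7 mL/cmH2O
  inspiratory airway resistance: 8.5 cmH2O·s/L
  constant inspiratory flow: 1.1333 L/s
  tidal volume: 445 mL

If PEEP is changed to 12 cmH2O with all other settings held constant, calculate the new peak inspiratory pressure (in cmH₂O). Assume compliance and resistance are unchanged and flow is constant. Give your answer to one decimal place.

30.2

PIP = Vt/C + R·V̇ + PEEP (constant-flow equation of motion).
Only the baseline term changes: ΔPIP = ΔPEEP = 12 − 9 = 3.0 cmH2O.
Original PIP = 445/51.7 + 8.5×1.1333 + 9 = 27.24 cmH2O; new PIP = 27.24 + (3.0) = 30.24 cmH2O.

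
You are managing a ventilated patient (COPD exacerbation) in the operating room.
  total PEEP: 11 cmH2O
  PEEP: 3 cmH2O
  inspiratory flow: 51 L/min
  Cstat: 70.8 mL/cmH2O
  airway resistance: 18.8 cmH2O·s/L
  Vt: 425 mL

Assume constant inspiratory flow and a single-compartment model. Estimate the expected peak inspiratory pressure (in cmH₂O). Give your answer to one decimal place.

Flow: 51 L/min ÷ 60 = 0.85 L/s.
Total PEEP = 11 cmH2O (set 3 + intrinsic 8); this is the baseline alveolar pressure.
Equation of motion (constant flow): PIP = Vt/C + R·V̇ + PEEP.
PIP = 425/70.8 + 18.8×0.85 + 11 = 6.003 + 15.98 + 11 = 32.983 cmH2O.

33.0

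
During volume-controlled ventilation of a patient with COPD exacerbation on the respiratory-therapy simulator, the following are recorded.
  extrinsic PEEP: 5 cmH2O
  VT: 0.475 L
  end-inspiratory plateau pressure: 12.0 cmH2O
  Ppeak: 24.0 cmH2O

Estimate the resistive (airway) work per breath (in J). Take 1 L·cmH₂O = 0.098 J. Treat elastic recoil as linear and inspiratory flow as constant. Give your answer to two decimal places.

0.56

With constant inspiratory flow the resistive pressure is constant at PIP − Pplat = 24.0 − 12.0 = 12.0 cmH2O, so resistive work = 12.0 × 0.475 = 5.7 L·cmH2O.
× 0.098 J/(L·cmH2O) → 0.5586 J.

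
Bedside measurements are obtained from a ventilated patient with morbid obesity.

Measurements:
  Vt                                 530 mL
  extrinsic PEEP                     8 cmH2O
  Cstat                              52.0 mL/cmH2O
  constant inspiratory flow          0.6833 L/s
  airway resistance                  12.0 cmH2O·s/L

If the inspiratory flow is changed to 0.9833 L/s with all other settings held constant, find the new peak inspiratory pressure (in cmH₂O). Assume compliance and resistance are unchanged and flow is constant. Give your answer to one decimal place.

PIP = Vt/C + R·V̇ + PEEP (constant-flow equation of motion).
Only the resistive term changes: ΔPIP = R × ΔV̇ = 12.0 × (0.9833 − 0.6833) = 12.0 × 0.3 = 3.6 cmH2O.
Original PIP = 530/52.0 + 12.0×0.6833 + 8 = 26.392 cmH2O; new PIP = 26.392 + (3.6) = 29.992 cmH2O.

30.0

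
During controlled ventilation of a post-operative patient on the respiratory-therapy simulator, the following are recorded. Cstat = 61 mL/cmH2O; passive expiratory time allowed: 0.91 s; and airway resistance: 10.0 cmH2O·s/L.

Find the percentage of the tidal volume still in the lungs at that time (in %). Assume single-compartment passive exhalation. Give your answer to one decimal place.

22.5

τ = R × C = 10.0 × 61 mL/cmH2O = 10.0 × 0.061 L/cmH2O = 0.61 s.
Passive exhalation: V(t)/V₀ = e^(−t/τ) = e^(−0.91/0.61) = 0.225.
Fraction remaining = 0.225 → 22.5%.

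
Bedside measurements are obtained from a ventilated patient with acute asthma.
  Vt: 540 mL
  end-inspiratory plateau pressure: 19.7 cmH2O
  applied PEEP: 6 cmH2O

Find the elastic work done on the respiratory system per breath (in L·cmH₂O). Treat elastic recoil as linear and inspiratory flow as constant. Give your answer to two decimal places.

Elastic work ≈ ½ × (Pplat − PEEP) × Vt = 0.5 × (19.7 − 6) × 0.540 L = 0.5 × 13.7 × 0.540 = 3.699 L·cmH2O.

3.70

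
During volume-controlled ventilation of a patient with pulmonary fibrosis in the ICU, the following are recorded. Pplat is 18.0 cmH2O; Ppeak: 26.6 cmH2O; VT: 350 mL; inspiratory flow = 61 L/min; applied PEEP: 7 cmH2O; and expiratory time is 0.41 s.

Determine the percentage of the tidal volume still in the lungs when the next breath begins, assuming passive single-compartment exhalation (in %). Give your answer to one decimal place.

Flow: 61 L/min ÷ 60 = 1.0167 L/s.
R = (PIP − Pplat)/V̇ = (26.6 − 18.0) / 1.0167 = 8.6/1.0167 = 8.459 cmH2O·s/L.
C = Vt/(Pplat − PEEP) = 350.0 / (18.0 − 7) = 350.0/11.0 = 31.818 mL/cmH2O.
τ = R × C = 8.459 × 0.03182 L/cmH2O = 0.2692 s.
Fraction remaining at end-expiration = e^(−Te/τ) = e^(−0.41/0.2692) = 0.218 → 21.8%.

21.8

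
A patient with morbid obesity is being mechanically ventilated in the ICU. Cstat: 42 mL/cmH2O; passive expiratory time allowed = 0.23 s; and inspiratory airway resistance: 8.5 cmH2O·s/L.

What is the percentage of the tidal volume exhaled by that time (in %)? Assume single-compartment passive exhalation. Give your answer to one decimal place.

τ = R × C = 8.5 × 42 mL/cmH2O = 8.5 × 0.042 L/cmH2O = 0.357 s.
Passive exhalation: V(t)/V₀ = e^(−t/τ) = e^(−0.23/0.357) = 0.5251.
Fraction exhaled = 1 − 0.5251 = 0.4749 → 47.49%.

47.5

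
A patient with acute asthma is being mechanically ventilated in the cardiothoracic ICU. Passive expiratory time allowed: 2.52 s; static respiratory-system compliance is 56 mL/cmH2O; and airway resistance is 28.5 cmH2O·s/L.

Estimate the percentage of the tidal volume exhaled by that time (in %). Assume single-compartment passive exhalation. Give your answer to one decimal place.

τ = R × C = 28.5 × 56 mL/cmH2O = 28.5 × 0.056 L/cmH2O = 1.596 s.
Passive exhalation: V(t)/V₀ = e^(−t/τ) = e^(−2.52/1.596) = 0.2062.
Fraction exhaled = 1 − 0.2062 = 0.7938 → 79.38%.

79.4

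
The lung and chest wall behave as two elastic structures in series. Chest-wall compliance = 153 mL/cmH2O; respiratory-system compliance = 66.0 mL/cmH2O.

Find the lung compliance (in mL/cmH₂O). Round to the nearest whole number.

116

1/CL = 1/Crs − 1/Ccw.
1/CL = 1/66.0 − 1/153 = 0.008616.
CL = 116.06 mL/cmH2O.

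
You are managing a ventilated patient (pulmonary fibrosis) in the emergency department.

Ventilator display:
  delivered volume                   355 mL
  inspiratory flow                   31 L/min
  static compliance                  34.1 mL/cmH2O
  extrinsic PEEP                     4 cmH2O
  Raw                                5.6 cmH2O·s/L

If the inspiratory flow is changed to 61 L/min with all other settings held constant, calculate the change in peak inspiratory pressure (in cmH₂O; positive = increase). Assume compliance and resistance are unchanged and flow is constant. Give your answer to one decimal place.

2.8

Flow: 31 L/min ÷ 60 = 0.5167 L/s.
New flow: 61 L/min ÷ 60 = 1.0167 L/s.
PIP = Vt/C + R·V̇ + PEEP (constant-flow equation of motion).
Only the resistive term changes: ΔPIP = R × ΔV̇ = 5.6 × (1.0167 − 0.5167) = 5.6 × 0.5 = 2.8 cmH2O.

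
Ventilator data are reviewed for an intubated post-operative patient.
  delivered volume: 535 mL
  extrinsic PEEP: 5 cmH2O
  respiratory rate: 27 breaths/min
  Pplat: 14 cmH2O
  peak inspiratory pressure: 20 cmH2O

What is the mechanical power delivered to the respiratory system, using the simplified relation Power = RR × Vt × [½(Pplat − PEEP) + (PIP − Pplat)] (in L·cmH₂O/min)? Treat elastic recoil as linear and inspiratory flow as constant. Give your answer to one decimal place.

Per-breath work = Vt × [½(Pplat−PEEP) + (PIP−Pplat)] = 0.535 × [0.5×9.0 + 6.0] = 0.535 × 10.5 = 5.618 L·cmH2O.
Power = 27 × 5.618 = 151.69 L·cmH2O/min.

151.7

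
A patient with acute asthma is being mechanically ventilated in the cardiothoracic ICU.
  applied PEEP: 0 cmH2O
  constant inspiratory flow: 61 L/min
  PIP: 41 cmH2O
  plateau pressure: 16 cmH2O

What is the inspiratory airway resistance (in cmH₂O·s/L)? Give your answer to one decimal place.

24.6

Flow: 61 L/min ÷ 60 = 1.0167 L/s.
Raw = (PIP − Pplat) / flow = (41 − 16) / 1.0167 = 25.0 / 1.0167 = 24.589 cmH2O·s/L.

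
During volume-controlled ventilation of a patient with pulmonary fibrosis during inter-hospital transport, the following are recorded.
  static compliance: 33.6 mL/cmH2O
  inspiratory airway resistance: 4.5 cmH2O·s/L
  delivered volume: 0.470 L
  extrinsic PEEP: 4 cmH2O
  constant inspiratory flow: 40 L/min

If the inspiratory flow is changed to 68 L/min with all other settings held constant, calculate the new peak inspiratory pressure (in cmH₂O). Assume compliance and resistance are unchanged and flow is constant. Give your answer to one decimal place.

23.1

Flow: 40 L/min ÷ 60 = 0.6667 L/s.
New flow: 68 L/min ÷ 60 = 1.1333 L/s.
PIP = Vt/C + R·V̇ + PEEP (constant-flow equation of motion).
Only the resistive term changes: ΔPIP = R × ΔV̇ = 4.5 × (1.1333 − 0.6667) = 4.5 × 0.4666 = 2.1 cmH2O.
Original PIP = 470/33.6 + 4.5×0.6667 + 4 = 20.988 cmH2O; new PIP = 20.988 + (2.1) = 23.088 cmH2O.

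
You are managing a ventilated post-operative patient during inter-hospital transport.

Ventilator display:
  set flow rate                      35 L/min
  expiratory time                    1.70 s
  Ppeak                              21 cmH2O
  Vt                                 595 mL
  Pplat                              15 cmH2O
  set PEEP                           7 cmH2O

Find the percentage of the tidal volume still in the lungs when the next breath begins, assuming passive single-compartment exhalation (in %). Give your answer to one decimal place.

Flow: 35 L/min ÷ 60 = 0.5833 L/s.
R = (PIP − Pplat)/V̇ = (21 − 15) / 0.5833 = 6.0/0.5833 = 10.286 cmH2O·s/L.
C = Vt/(Pplat − PEEP) = 595.0 / (15 − 7) = 595.0/8.0 = 74.375 mL/cmH2O.
τ = R × C = 10.286 × 0.07438 L/cmH2O = 0.7651 s.
Fraction remaining at end-expiration = e^(−Te/τ) = e^(−1.70/0.7651) = 0.1084 → 10.84%.

10.8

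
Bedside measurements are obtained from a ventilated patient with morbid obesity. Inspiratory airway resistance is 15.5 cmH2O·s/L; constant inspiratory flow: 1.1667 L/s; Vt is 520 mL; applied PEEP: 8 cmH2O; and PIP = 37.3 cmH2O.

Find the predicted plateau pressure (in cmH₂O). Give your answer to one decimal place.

19.2

Pplat = PIP − Raw × flow = 37.3 − 15.5 × 1.1667 = 37.3 − 18.084 = 19.216 cmH2O.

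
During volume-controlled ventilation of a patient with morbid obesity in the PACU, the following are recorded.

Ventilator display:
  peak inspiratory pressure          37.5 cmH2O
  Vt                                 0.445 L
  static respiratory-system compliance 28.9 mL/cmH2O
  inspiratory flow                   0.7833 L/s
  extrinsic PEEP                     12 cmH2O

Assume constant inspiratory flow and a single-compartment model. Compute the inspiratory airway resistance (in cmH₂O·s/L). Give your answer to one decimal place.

Equation of motion (constant flow): PIP = Vt/C + R·V̇ + PEEP.
R·V̇ = PIP − Vt/C − PEEP = 37.5 − 445/28.9 − 12 = 37.5 − 15.398 − 12 = 10.102 cmH2O.
R = 10.102 / 0.7833 = 12.897 cmH2O·s/L.

12.9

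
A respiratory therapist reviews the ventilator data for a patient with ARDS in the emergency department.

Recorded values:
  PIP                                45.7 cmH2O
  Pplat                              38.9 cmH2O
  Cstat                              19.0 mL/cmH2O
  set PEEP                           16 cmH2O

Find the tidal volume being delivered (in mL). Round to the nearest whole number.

Vt = Cstat × (Pplat − PEEP) = 19.0 × (38.9 − 16) = 19.0 × 22.9 = 435.1 mL.

435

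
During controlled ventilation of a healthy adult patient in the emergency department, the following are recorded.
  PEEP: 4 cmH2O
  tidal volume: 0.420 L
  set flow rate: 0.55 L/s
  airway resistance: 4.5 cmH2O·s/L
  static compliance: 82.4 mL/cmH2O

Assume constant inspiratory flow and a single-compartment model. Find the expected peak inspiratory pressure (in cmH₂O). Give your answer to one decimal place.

11.6

Equation of motion (constant flow): PIP = Vt/C + R·V̇ + PEEP.
PIP = 420/82.4 + 4.5×0.55 + 4 = 5.097 + 2.475 + 4 = 11.572 cmH2O.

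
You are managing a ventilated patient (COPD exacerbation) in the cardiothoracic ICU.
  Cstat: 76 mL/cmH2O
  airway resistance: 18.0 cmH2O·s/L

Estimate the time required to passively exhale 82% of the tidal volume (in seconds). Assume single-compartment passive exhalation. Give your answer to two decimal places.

τ = R × C = 18.0 × 76 mL/cmH2O = 18.0 × 0.076 L/cmH2O = 1.368 s.
Exhaled fraction f = 1 − e^(−t/τ) → t = −τ·ln(1 − f) = −1.368·ln(0.18) = 2.346 s.

2.35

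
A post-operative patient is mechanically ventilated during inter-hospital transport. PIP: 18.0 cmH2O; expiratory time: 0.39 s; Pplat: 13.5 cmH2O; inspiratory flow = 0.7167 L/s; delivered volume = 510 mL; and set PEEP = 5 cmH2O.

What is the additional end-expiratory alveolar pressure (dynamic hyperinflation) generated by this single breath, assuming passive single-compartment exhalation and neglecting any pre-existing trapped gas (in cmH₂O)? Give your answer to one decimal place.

3.0

R = (PIP − Pplat)/V̇ = (18.0 − 13.5) / 0.7167 = 4.5/0.7167 = 6.279 cmH2O·s/L.
C = Vt/(Pplat − PEEP) = 510.0 / (13.5 − 5) = 510.0/8.5 = 60.0 mL/cmH2O.
τ = R × C = 6.279 × 0.06 L/cmH2O = 0.3767 s.
Fraction remaining = e^(−Te/τ) = e^(−0.39/0.3767) = 0.3551; trapped volume = 510.0 × 0.3551 = 181.1 mL.
Additional alveolar pressure from trapping ≈ V_trapped / C = 181.1 / 60.0 = 3.018 cmH2O.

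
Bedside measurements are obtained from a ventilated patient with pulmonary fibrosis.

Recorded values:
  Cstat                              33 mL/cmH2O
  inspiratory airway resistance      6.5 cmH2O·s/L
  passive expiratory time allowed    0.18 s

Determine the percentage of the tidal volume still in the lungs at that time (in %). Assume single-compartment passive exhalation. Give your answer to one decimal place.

43.2

τ = R × C = 6.5 × 33 mL/cmH2O = 6.5 × 0.033 L/cmH2O = 0.2145 s.
Passive exhalation: V(t)/V₀ = e^(−t/τ) = e^(−0.18/0.2145) = 0.4321.
Fraction remaining = 0.4321 → 43.21%.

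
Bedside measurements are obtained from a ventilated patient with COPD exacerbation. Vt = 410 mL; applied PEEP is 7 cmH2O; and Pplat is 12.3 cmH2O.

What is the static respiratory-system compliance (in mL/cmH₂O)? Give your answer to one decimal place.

Cstat = Vt / (Pplat − PEEP) = 410 / (12.3 − 7) = 410 / 5.3 = 77.358 mL/cmH2O.

77.4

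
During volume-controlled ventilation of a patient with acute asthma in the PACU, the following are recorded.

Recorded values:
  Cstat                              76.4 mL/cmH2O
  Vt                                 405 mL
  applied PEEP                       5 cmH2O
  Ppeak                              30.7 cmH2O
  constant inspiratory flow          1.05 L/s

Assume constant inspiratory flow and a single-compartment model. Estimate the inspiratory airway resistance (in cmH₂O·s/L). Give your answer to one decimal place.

Equation of motion (constant flow): PIP = Vt/C + R·V̇ + PEEP.
R·V̇ = PIP − Vt/C − PEEP = 30.7 − 405/76.4 − 5 = 30.7 − 5.301 − 5 = 20.399 cmH2O.
R = 20.399 / 1.05 = 19.428 cmH2O·s/L.

19.4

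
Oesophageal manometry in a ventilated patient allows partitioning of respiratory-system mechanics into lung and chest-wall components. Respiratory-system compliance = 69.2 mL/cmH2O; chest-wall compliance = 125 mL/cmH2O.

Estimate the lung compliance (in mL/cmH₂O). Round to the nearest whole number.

1/CL = 1/Crs − 1/Ccw.
1/CL = 1/69.2 − 1/125 = 0.006451.
CL = 155.01 mL/cmH2O.

155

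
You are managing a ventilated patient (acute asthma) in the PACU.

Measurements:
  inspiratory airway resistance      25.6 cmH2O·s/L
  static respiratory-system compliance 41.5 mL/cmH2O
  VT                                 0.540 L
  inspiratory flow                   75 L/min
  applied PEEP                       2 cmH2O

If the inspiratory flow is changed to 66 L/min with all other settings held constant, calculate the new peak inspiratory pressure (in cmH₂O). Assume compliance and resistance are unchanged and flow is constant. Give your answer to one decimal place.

Flow: 75 L/min ÷ 60 = 1.25 L/s.
New flow: 66 L/min ÷ 60 = 1.1 L/s.
PIP = Vt/C + R·V̇ + PEEP (constant-flow equation of motion).
Only the resistive term changes: ΔPIP = R × ΔV̇ = 25.6 × (1.1 − 1.25) = 25.6 × -0.15 = -3.84 cmH2O.
Original PIP = 540/41.5 + 25.6×1.25 + 2 = 47.012 cmH2O; new PIP = 47.012 + (-3.84) = 43.172 cmH2O.

43.2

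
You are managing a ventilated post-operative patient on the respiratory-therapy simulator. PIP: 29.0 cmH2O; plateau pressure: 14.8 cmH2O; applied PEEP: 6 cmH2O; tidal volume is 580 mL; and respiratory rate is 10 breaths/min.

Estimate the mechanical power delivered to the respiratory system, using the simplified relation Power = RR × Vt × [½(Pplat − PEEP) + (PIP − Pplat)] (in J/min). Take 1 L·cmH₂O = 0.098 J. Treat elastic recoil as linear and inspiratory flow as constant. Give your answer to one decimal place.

10.6

Per-breath work = Vt × [½(Pplat−PEEP) + (PIP−Pplat)] = 0.580 × [0.5×8.8 + 14.2] = 0.580 × 18.6 = 10.788 L·cmH2O.
Power = 10 × 10.788 = 107.88 L·cmH2O/min.
× 0.098 J/(L·cmH2O) → 10.572 J/min.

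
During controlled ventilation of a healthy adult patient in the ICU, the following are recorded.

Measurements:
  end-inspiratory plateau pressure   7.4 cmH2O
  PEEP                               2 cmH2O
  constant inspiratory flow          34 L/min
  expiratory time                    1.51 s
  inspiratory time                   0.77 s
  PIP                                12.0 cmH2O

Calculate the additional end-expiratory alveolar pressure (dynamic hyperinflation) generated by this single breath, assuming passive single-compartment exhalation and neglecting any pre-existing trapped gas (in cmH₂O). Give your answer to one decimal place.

Flow: 34 L/min ÷ 60 = 0.5667 L/s.
Vt = flow × Ti = 0.5667 L/s × 0.77 s × 1000 mL/L = 436.36 mL.
R = (PIP − Pplat)/V̇ = (12.0 − 7.4) / 0.5667 = 4.6/0.5667 = 8.117 cmH2O·s/L.
C = Vt/(Pplat − PEEP) = 436.36 / (7.4 − 2) = 436.36/5.4 = 80.807 mL/cmH2O.
τ = R × C = 8.117 × 0.08081 L/cmH2O = 0.6559 s.
Fraction remaining = e^(−Te/τ) = e^(−1.51/0.6559) = 0.1; trapped volume = 436.36 × 0.1 = 43.636 mL.
Additional alveolar pressure from trapping ≈ V_trapped / C = 43.636 / 80.807 = 0.54 cmH2O.

0.5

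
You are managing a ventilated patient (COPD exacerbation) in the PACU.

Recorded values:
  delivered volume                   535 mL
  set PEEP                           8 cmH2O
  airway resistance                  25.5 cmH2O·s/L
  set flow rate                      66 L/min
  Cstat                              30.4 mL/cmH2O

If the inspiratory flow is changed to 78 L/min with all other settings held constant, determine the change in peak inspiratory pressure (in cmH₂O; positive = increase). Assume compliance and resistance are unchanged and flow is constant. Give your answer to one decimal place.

Flow: 66 L/min ÷ 60 = 1.1 L/s.
New flow: 78 L/min ÷ 60 = 1.3 L/s.
PIP = Vt/C + R·V̇ + PEEP (constant-flow equation of motion).
Only the resistive term changes: ΔPIP = R × ΔV̇ = 25.5 × (1.3 − 1.1) = 25.5 × 0.2 = 5.1 cmH2O.

5.1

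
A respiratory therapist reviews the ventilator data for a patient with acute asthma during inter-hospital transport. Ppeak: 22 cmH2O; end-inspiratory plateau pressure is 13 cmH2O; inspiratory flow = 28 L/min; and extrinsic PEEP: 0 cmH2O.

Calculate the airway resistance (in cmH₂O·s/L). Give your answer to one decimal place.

19.3

Flow: 28 L/min ÷ 60 = 0.4667 L/s.
Raw = (PIP − Pplat) / flow = (22 − 13) / 0.4667 = 9.0 / 0.4667 = 19.284 cmH2O·s/L.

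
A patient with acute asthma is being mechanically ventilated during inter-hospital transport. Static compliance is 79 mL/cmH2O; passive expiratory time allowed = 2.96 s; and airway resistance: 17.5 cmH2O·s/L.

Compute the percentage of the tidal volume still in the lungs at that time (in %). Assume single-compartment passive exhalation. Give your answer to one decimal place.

11.8

τ = R × C = 17.5 × 79 mL/cmH2O = 17.5 × 0.079 L/cmH2O = 1.383 s.
Passive exhalation: V(t)/V₀ = e^(−t/τ) = e^(−2.96/1.383) = 0.1176.
Fraction remaining = 0.1176 → 11.76%.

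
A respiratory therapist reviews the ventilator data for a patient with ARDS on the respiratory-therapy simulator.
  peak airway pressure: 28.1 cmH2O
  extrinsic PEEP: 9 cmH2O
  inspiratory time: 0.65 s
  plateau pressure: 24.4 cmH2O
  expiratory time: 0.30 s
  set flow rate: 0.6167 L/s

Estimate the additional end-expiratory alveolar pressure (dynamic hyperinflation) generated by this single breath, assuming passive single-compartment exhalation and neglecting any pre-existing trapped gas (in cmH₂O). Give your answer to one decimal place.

Vt = flow × Ti = 0.6167 L/s × 0.65 s × 1000 mL/L = 400.86 mL.
R = (PIP − Pplat)/V̇ = (28.1 − 24.4) / 0.6167 = 3.7/0.6167 = 6.0 cmH2O·s/L.
C = Vt/(Pplat − PEEP) = 400.86 / (24.4 − 9) = 400.86/15.4 = 26.03 mL/cmH2O.
τ = R × C = 6.0 × 0.02603 L/cmH2O = 0.1562 s.
Fraction remaining = e^(−Te/τ) = e^(−0.30/0.1562) = 0.1465; trapped volume = 400.86 × 0.1465 = 58.726 mL.
Additional alveolar pressure from trapping ≈ V_trapped / C = 58.726 / 26.03 = 2.256 cmH2O.

2.3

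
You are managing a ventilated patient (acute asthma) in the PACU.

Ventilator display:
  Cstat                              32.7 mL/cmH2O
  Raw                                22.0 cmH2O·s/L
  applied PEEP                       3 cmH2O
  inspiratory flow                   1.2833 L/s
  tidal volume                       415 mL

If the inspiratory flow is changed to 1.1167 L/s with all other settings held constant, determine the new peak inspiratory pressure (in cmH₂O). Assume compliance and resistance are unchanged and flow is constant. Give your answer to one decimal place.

40.3

PIP = Vt/C + R·V̇ + PEEP (constant-flow equation of motion).
Only the resistive term changes: ΔPIP = R × ΔV̇ = 22.0 × (1.1167 − 1.2833) = 22.0 × -0.1666 = -3.665 cmH2O.
Original PIP = 415/32.7 + 22.0×1.2833 + 3 = 43.924 cmH2O; new PIP = 43.924 + (-3.665) = 40.259 cmH2O.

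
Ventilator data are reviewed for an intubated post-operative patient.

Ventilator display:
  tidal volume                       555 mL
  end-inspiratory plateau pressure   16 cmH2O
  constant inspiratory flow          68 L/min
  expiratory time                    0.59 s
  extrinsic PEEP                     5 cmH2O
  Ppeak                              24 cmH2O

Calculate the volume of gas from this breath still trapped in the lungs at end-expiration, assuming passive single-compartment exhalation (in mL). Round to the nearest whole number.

106

Flow: 68 L/min ÷ 60 = 1.1333 L/s.
R = (PIP − Pplat)/V̇ = (24 − 16) / 1.1333 = 8.0/1.1333 = 7.059 cmH2O·s/L.
C = Vt/(Pplat − PEEP) = 555.0 / (16 − 5) = 555.0/11.0 = 50.455 mL/cmH2O.
τ = R × C = 7.059 × 0.05046 L/cmH2O = 0.3562 s.
Fraction remaining = e^(−Te/τ) = e^(−0.59/0.3562) = 0.1908.
Trapped volume = 555.0 × 0.1908 = 105.89 mL.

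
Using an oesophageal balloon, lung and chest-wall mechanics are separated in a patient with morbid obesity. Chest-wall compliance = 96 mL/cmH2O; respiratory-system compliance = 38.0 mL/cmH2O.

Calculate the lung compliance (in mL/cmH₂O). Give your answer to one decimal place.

62.9

1/CL = 1/Crs − 1/Ccw.
1/CL = 1/38.0 − 1/96 = 0.0159.
CL = 62.893 mL/cmH2O.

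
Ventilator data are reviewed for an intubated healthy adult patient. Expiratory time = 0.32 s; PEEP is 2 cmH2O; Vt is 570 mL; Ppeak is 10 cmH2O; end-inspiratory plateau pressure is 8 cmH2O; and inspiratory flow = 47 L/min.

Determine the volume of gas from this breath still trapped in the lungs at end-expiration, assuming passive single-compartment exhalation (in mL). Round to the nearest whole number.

Flow: 47 L/min ÷ 60 = 0.7833 L/s.
R = (PIP − Pplat)/V̇ = (10 − 8) / 0.7833 = 2.0/0.7833 = 2.553 cmH2O·s/L.
C = Vt/(Pplat − PEEP) = 570.0 / (8 − 2) = 570.0/6.0 = 95.0 mL/cmH2O.
τ = R × C = 2.553 × 0.095 L/cmH2O = 0.2425 s.
Fraction remaining = e^(−Te/τ) = e^(−0.32/0.2425) = 0.2672.
Trapped volume = 570.0 × 0.2672 = 152.3 mL.

152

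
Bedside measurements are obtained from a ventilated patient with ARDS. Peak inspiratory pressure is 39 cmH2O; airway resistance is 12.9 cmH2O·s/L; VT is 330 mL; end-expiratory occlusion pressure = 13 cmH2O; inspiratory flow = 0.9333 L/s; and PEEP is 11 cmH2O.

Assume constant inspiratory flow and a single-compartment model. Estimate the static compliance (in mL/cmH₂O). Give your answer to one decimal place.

23.6

Total PEEP = 13 cmH2O (set 11 + intrinsic 2); this is the baseline alveolar pressure.
Equation of motion (constant flow): PIP = Vt/C + R·V̇ + PEEP.
Vt/C = PIP − R·V̇ − PEEP = 39 − 12.9×0.9333 − 13 = 39 − 12.04 − 13 = 13.96 cmH2O.
C = Vt / 13.96 = 330 / 13.96 = 23.639 mL/cmH2O.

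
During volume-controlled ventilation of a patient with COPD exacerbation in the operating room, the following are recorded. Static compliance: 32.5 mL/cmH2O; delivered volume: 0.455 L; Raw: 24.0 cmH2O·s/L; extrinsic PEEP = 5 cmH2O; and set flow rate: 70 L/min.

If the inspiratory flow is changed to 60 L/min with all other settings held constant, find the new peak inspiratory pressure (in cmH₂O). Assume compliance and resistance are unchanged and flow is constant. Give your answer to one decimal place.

43.0

Flow: 70 L/min ÷ 60 = 1.1667 L/s.
New flow: 60 L/min ÷ 60 = 1 L/s.
PIP = Vt/C + R·V̇ + PEEP (constant-flow equation of motion).
Only the resistive term changes: ΔPIP = R × ΔV̇ = 24.0 × (1 − 1.1667) = 24.0 × -0.1667 = -4.001 cmH2O.
Original PIP = 455/32.5 + 24.0×1.1667 + 5 = 47.001 cmH2O; new PIP = 47.001 + (-4.001) = 43.0 cmH2O.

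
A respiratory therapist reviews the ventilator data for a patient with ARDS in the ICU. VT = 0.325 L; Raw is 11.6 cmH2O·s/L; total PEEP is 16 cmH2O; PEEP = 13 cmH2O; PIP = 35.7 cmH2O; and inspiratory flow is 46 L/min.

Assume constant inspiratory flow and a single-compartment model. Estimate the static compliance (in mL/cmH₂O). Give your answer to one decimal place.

Flow: 46 L/min ÷ 60 = 0.7667 L/s.
Total PEEP = 16 cmH2O (set 13 + intrinsic 3); this is the baseline alveolar pressure.
Equation of motion (constant flow): PIP = Vt/C + R·V̇ + PEEP.
Vt/C = PIP − R·V̇ − PEEP = 35.7 − 11.6×0.7667 − 16 = 35.7 − 8.894 − 16 = 10.806 cmH2O.
C = Vt / 10.806 = 325 / 10.806 = 30.076 mL/cmH2O.

30.1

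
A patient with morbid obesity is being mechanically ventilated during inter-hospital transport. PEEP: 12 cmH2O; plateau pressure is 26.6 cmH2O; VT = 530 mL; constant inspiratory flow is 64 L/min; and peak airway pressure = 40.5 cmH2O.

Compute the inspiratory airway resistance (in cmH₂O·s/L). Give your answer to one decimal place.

13.0

Flow: 64 L/min ÷ 60 = 1.0667 L/s.
Raw = (PIP − Pplat) / flow = (40.5 − 26.6) / 1.0667 = 13.9 / 1.0667 = 13.031 cmH2O·s/L.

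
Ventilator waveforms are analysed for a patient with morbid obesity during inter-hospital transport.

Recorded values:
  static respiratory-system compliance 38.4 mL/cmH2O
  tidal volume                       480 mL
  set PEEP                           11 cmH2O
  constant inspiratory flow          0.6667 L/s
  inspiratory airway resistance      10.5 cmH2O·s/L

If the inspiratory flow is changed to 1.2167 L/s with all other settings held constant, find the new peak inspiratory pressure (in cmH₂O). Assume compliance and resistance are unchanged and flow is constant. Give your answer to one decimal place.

36.3

PIP = Vt/C + R·V̇ + PEEP (constant-flow equation of motion).
Only the resistive term changes: ΔPIP = R × ΔV̇ = 10.5 × (1.2167 − 0.6667) = 10.5 × 0.55 = 5.775 cmH2O.
Original PIP = 480/38.4 + 10.5×0.6667 + 11 = 30.5 cmH2O; new PIP = 30.5 + (5.775) = 36.275 cmH2O.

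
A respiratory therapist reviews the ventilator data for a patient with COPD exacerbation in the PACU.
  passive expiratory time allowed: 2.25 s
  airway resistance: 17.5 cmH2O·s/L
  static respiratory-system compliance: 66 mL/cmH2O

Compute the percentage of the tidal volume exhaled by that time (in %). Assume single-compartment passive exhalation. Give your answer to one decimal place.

85.7

τ = R × C = 17.5 × 66 mL/cmH2O = 17.5 × 0.066 L/cmH2O = 1.155 s.
Passive exhalation: V(t)/V₀ = e^(−t/τ) = e^(−2.25/1.155) = 0.1426.
Fraction exhaled = 1 − 0.1426 = 0.8574 → 85.74%.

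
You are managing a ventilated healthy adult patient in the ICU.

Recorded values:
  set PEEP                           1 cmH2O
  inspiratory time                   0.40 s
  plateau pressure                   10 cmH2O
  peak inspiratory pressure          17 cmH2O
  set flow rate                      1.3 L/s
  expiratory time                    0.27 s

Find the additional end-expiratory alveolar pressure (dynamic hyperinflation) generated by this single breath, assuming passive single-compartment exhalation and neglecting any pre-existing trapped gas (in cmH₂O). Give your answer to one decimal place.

3.8

Vt = flow × Ti = 1.3 L/s × 0.40 s × 1000 mL/L = 520.0 mL.
R = (PIP − Pplat)/V̇ = (17 − 10) / 1.3 = 7.0/1.3 = 5.385 cmH2O·s/L.
C = Vt/(Pplat − PEEP) = 520.0 / (10 − 1) = 520.0/9.0 = 57.778 mL/cmH2O.
τ = R × C = 5.385 × 0.05778 L/cmH2O = 0.3111 s.
Fraction remaining = e^(−Te/τ) = e^(−0.27/0.3111) = 0.4198; trapped volume = 520.0 × 0.4198 = 218.3 mL.
Additional alveolar pressure from trapping ≈ V_trapped / C = 218.3 / 57.778 = 3.778 cmH2O.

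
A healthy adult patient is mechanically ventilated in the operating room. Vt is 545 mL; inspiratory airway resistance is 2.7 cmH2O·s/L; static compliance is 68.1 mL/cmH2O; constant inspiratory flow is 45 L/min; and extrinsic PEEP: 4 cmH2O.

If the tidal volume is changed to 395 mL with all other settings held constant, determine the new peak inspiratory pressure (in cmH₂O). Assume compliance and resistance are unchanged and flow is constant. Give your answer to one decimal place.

Flow: 45 L/min ÷ 60 = 0.75 L/s.
PIP = Vt/C + R·V̇ + PEEP (constant-flow equation of motion).
Only the elastic term changes: ΔPIP = ΔVt / C = (395 − 545) / 68.1 = -2.203 cmH2O.
Original PIP = 545/68.1 + 2.7×0.75 + 4 = 14.028 cmH2O; new PIP = 14.028 + (-2.203) = 11.825 cmH2O.

11.8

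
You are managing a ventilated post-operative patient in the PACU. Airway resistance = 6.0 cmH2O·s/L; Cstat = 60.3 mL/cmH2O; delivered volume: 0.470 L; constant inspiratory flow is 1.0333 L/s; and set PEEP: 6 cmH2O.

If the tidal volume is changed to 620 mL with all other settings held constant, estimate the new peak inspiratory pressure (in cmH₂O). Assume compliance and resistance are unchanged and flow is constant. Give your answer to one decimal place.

22.5

PIP = Vt/C + R·V̇ + PEEP (constant-flow equation of motion).
Only the elastic term changes: ΔPIP = ΔVt / C = (620 − 470) / 60.3 = 2.488 cmH2O.
Original PIP = 470/60.3 + 6.0×1.0333 + 6 = 19.994 cmH2O; new PIP = 19.994 + (2.488) = 22.482 cmH2O.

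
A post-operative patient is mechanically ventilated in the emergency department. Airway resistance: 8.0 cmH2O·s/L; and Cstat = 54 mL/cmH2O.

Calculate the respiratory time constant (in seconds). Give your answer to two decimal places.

0.43

τ = R × C = 8.0 × 54 mL/cmH2O = 8.0 × 0.054 L/cmH2O = 0.432 s.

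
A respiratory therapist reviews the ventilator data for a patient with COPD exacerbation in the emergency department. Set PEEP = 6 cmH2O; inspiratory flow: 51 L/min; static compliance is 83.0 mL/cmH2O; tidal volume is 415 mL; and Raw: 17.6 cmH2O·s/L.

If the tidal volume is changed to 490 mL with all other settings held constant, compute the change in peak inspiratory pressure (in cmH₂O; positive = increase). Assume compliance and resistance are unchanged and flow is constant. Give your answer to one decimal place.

PIP = Vt/C + R·V̇ + PEEP (constant-flow equation of motion).
Only the elastic term changes: ΔPIP = ΔVt / C = (490 − 415) / 83.0 = 0.9036 cmH2O.

0.9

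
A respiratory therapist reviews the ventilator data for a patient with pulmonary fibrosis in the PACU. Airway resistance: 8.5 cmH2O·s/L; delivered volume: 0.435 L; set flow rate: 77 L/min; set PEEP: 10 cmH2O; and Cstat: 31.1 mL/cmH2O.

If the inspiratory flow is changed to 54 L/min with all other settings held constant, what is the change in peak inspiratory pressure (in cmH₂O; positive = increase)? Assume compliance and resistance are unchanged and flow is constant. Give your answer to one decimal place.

-3.3

Flow: 77 L/min ÷ 60 = 1.2833 L/s.
New flow: 54 L/min ÷ 60 = 0.9 L/s.
PIP = Vt/C + R·V̇ + PEEP (constant-flow equation of motion).
Only the resistive term changes: ΔPIP = R × ΔV̇ = 8.5 × (0.9 − 1.2833) = 8.5 × -0.3833 = -3.258 cmH2O.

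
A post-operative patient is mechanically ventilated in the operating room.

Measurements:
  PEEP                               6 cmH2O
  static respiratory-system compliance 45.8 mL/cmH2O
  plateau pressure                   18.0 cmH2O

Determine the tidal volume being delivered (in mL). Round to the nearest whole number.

550

Vt = Cstat × (Pplat − PEEP) = 45.8 × (18.0 − 6) = 45.8 × 12.0 = 549.6 mL.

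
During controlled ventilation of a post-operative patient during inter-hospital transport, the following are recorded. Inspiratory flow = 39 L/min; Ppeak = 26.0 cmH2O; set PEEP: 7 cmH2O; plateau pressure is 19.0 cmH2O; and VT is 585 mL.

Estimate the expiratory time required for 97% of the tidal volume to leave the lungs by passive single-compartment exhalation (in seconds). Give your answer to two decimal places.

Flow: 39 L/min ÷ 60 = 0.65 L/s.
R = (PIP − Pplat)/V̇ = (26.0 − 19.0) / 0.65 = 7.0/0.65 = 10.769 cmH2O·s/L.
C = Vt/(Pplat − PEEP) = 585.0 / (19.0 − 7) = 585.0/12.0 = 48.75 mL/cmH2O.
τ = R × C = 10.769 × 0.04875 L/cmH2O = 0.525 s.
t = −τ·ln(1 − 0.97) = −0.525·ln(0.03) = 1.841 s.

1.84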